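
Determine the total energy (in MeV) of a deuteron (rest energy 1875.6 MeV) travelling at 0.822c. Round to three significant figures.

3290 MeV

γ = 1/√(1 − β²) = 1/√(1 − 0.675684) = 1/√0.324316 = 1/0.569487 = 1.756.
Total energy: E = γmc² = 1.756 × 1875.6 MeV = 3290 MeV.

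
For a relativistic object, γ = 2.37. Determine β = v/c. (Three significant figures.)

0.907

β = √(1 − 1/γ²) = √(1 − 1/5.6169) = √0.821966 = 0.907.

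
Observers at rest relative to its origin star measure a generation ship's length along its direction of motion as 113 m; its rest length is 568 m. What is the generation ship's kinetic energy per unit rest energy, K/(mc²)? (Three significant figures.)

4.03

From L = L₀/γ: γ = 568/113 = 5.02655.
K/(mc²) = γ − 1 = 5.02655 − 1 = 4.03.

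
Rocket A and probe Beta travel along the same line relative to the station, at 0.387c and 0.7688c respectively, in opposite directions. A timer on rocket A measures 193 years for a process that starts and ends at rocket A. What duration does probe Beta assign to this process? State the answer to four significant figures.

Speed of rocket A in probe Beta's frame: u = (v_A + v_B)/(1 + v_A v_B/c²) = (0.387 + 0.7688)/(1 + 0.387×0.7688) = 1.1558/1.2975256 = 0.89077; |u| = 0.89077c.
γ for this relative speed: γ = 1/√(1 − 0.793471) = 2.2004.
The clock on rocket A records proper time, so probe Beta measures Δt = γΔτ = 2.2004 × 193 = 424.7 years.

424.7 years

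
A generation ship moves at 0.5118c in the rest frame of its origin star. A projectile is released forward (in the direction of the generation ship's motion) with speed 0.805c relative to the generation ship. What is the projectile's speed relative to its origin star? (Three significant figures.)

0.933c

In units of c, u = (u' + v)/(1 + u'v) with u' = 0.805 and v = 0.5118.
Numerator: 0.805 + 0.5118 = 1.3168. Denominator: 1 + (0.805)(0.5118) = 1.411999.
u = 1.3168/1.411999 = 0.93258, so the speed is 0.933c.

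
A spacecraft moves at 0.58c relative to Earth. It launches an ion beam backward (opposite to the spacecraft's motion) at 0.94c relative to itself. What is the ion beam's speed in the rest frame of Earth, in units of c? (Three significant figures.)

0.792c

Relativistic velocity addition: u = (u' + v)/(1 + u'v/c²), with u' = −0.94c and v = 0.58c.
Numerator: −0.94 + 0.58 = −0.36. Denominator: 1 + (−0.94)(0.58) = 0.4548.
u = −0.36/0.4548 = −0.79156, so the speed is 0.792c.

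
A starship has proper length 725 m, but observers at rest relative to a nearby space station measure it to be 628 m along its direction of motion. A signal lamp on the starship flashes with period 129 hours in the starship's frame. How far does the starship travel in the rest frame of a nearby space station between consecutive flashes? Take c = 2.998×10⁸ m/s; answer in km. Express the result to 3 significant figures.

8.03×10^10 km

γ = L₀/L = 725/628 = 1.15446.
β = √(1 − 1/γ²) = 0.49969. Lab-frame period = γτ = 1.15446×129 hours = 148.93 hours. Distance = βc × γτ = 0.49969 × 2.998×10⁸ m/s × 536148 s = 8.0319×10^13 m = 8.03×10^10 km.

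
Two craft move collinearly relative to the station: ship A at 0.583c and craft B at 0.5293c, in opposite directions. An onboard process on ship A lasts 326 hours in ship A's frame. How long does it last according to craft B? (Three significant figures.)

619 hours

Transform ship A's velocity into craft B's frame: (0.583 + 0.5293)/(1 + 0.583·0.5293) = 1.1123/1.3085819, so the relative speed is 0.85c.
γ for this relative speed: γ = 1/√(1 − 0.7225) = 1.8983.
Ship A's interval is proper; time dilation gives Δt_B = γΔτ = 1.8983 × 326 hours = 619 hours.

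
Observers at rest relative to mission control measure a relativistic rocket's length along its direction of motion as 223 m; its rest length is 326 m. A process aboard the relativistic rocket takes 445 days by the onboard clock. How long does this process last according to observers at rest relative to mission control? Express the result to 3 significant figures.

651 days

γ = L₀/L = 326/223 = 1.46188.
The same γ dilates the second interval: 1.46188 × 445 days = 651 days.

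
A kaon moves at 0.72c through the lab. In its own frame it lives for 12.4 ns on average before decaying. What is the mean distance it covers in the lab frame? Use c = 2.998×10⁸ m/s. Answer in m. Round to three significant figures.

γ = 1/√(1 − β²) = 1/√(1 − 0.5184) = 1/√0.4816 = 1/0.693974 = 1.441.
Lab-frame lifetime: Δt = γτ = 1.441 × 12.4 ns = 17.868 ns.
Distance: d = vΔt = 0.72 × 2.998×10⁸ m/s × 1.7868×10^-8 s = 3.86 m.

3.86 m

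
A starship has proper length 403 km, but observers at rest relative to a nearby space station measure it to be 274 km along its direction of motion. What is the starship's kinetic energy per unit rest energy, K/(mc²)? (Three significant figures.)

From L = L₀/γ: γ = 403/274 = 1.4708.
Since K = (γ−1)mc², K/(mc²) = 1.4708 − 1 = 0.471.

0.471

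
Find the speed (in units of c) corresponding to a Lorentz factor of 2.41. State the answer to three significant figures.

β = √(1 − 1/γ²) = √(1 − 1/5.8081) = √0.827827 = 0.910.

0.910c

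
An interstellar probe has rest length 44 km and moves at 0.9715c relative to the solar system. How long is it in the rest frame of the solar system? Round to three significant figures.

10.4 km

With β = 0.9715, γ = 1/√(1 − 0.9715²) = 1/√0.05618775 = 4.2187.
Along the direction of motion the measured length is L₀/γ = 44/4.2187 = 10.4 km.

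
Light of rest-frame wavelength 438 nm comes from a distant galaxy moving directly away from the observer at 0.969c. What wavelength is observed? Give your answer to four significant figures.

Relativistic Doppler for wavelength: λ_obs = λ_src · √((1+β)/(1−β)).
With β = 0.969: factor = √(1.969/0.031) = 7.9697.
λ_obs = 438 × 7.9697 = 3491 nm.

3491 nm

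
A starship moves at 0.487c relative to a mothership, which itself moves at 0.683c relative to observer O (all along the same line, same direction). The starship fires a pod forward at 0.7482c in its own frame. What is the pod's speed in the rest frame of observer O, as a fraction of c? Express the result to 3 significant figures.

0.981c

Apply u = (u'+v)/(1+u'v) twice. Pod in the mothership frame: (0.7482+0.487)/(1+0.7482·0.487) = 1.2352/1.3643734 = 0.90532c.
That velocity, transformed to the rest frame of observer O: (0.90532+0.683)/(1+0.90532·0.683) = 1.58832/1.61833356 = 0.98145c.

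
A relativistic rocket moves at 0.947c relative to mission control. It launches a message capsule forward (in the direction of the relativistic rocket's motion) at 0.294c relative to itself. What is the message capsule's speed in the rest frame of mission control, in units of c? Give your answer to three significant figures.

0.971c

Relativistic velocity addition: u = (u' + v)/(1 + u'v/c²), with u' = 0.294c and v = 0.947c.
Numerator: 0.294 + 0.947 = 1.241. Denominator: 1 + (0.294)(0.947) = 1.278418.
u = 1.241/1.278418 = 0.97073, so the speed is 0.971c.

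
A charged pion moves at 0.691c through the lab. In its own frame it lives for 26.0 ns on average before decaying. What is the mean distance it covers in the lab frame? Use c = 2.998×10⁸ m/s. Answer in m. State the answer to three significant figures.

7.45 m

Lorentz factor: γ = (1 − 0.477481)^(−1/2) = 1.3834.
Lab-frame lifetime: Δt = γτ = 1.3834 × 26.0 ns = 35.968 ns.
Distance: d = vΔt = 0.691 × 2.998×10⁸ m/s × 3.5968×10^-8 s = 7.45 m.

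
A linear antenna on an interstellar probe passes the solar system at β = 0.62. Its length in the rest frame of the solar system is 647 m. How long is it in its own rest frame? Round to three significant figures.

825 m

γ = 1/√(1 − β²) = 1/√(1 − 0.3844) = 1/√0.6156 = 1/0.784602 = 1.2745.
Proper length: L₀ = γ·L = 1.2745 × 647 = 825 m.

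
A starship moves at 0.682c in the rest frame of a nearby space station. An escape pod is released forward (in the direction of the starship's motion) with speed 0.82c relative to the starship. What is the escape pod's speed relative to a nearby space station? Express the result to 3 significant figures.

0.963c

In units of c, u = (u' + v)/(1 + u'v) with u' = 0.82 and v = 0.682.
Numerator: 0.82 + 0.682 = 1.502. Denominator: 1 + (0.82)(0.682) = 1.55924.
u = 1.502/1.55924 = 0.96329, so the speed is 0.963c.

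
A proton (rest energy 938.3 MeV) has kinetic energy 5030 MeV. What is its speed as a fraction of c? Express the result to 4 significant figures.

γ = 1 + K/(mc²) = 1 + 5030/938.3 = 6.3608.
β = √(1 − 1/γ²) = √(1 − 0.0247159) = √0.9752841 = 0.9876.

0.9876c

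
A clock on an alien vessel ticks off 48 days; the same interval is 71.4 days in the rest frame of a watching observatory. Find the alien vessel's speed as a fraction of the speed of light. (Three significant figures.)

γ = Δt/Δτ = 71.4/48 = 1.4875.
β = √(1 − 1/γ²) = √(1 − 0.451945) = √0.548055 = 0.740.

0.740c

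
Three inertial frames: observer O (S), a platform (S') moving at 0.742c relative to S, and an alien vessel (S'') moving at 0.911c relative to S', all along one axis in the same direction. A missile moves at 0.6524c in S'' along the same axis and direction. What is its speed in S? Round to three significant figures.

Apply u = (u'+v)/(1+u'v) twice. Missile in the platform frame: (0.6524+0.911)/(1+0.6524·0.911) = 1.5634/1.5943364 = 0.9806c.
That velocity, transformed to the rest frame of observer O: (0.9806+0.742)/(1+0.9806·0.742) = 1.7226/1.7276052 = 0.9971c.

0.997c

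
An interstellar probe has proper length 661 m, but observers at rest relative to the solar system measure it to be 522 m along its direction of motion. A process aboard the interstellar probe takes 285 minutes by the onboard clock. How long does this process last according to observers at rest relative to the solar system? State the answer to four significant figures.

360.9 minutes

From L = L₀/γ: γ = 661/522 = 1.26628.
Δt = γΔτ = 1.26628 × 285 = 360.9 minutes.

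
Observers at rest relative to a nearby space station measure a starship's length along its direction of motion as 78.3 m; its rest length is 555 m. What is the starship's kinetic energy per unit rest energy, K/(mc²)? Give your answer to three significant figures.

6.09

γ = L₀/L = 555/78.3 = 7.08812.
Since K = (γ−1)mc², K/(mc²) = 7.08812 − 1 = 6.09.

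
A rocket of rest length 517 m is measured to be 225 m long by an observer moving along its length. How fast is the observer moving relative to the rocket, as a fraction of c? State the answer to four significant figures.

Length contraction gives γ = L₀/L = 517/225 = 2.2978.
β = √(1 − 1/γ²) = √0.810602 = 0.9003.

0.9003c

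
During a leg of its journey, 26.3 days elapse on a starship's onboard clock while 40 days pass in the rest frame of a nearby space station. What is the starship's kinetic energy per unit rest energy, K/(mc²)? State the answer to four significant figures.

0.5209

From Δt = γΔτ: γ = 40/26.3 = 1.52091.
Since K = (γ−1)mc², K/(mc²) = 1.52091 − 1 = 0.5209.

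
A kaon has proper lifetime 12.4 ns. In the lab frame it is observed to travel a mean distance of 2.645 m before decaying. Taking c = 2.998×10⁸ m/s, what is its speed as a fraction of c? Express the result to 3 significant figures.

Lab distance = (lab lifetime)·v = γτ·βc, so βγ = d/(cτ) = 2.645/(2.998×10⁸ × 1.240×10^-8) = 0.7115.
With βγ = 0.7115: γ² = 1 + (βγ)² = 1.506232, and β = (βγ)/γ = 0.7115/1.22729 = 0.580.

0.580c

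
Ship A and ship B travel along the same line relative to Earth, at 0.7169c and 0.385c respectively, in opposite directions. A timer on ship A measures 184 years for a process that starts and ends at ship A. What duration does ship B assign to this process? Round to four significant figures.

Transform ship A's velocity into ship B's frame: (0.7169 + 0.385)/(1 + 0.7169·0.385) = 1.1019/1.2760065, so the relative speed is 0.86355c.
γ for this relative speed: γ = 1/√(1 − 0.745719) = 1.9831.
Ship A's interval is proper; time dilation gives Δt_B = γΔτ = 1.9831 × 184 years = 364.9 years.

364.9 years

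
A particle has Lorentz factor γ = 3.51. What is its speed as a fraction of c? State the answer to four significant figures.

β = √(1 − 1/γ²) = √(1 − 1/12.3201) = √0.918832 = 0.9586.

0.9586c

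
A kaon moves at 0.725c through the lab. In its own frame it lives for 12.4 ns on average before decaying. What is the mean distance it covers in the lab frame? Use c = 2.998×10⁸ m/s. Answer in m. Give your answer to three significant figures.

3.91 m

β² = 0.525625, so γ = 1/√0.474375 = 1.4519.
Lab-frame lifetime: Δt = γτ = 1.4519 × 12.4 ns = 18.004 ns.
Distance: d = vΔt = 0.725 × 2.998×10⁸ m/s × 1.8004×10^-8 s = 3.91 m.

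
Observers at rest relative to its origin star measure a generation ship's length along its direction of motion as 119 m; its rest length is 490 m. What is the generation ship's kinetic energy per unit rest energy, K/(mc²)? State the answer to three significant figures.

γ = L₀/L = 490/119 = 4.11765.
Since K = (γ−1)mc², K/(mc²) = 4.11765 − 1 = 3.12.

3.12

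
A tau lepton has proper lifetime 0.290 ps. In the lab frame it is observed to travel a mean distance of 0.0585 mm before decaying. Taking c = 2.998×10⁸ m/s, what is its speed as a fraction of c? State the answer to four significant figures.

0.5583c

Let x = d/(cτ) = 5.850×10^-5 m / (2.998×10⁸ m/s × 2.900×10^-13 s) = 0.67286. Since d = βγcτ, x = βγ = β/√(1−β²).
Solving: β² = x²/(1+x²) = 0.452741/1.452741 = 0.311646, so β = 0.5583.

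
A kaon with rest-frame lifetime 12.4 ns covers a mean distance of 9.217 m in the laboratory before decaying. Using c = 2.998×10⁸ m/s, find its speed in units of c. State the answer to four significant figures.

0.9274c

Lab distance = (lab lifetime)·v = γτ·βc, so βγ = d/(cτ) = 9.217/(2.998×10⁸ × 1.240×10^-8) = 2.4793.
With βγ = 2.4793: γ² = 1 + (βγ)² = 7.14693, and β = (βγ)/γ = 2.4793/2.67337 = 0.9274.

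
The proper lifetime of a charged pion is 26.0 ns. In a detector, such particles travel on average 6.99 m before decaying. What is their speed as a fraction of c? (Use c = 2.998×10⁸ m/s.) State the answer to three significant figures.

0.668c

Let x = d/(cτ) = 6.990 m / (2.998×10⁸ m/s × 2.600×10^-8 s) = 0.89675. Since d = βγcτ, x = βγ = β/√(1−β²).
Solving: β² = x²/(1+x²) = 0.804161/1.804161 = 0.445726, so β = 0.668.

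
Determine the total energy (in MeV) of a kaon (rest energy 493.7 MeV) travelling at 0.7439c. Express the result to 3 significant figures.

739 MeV

γ = 1/√(1 − β²) = 1/√(1 − 0.55338721) = 1/√0.44661279 = 1/0.668291 = 1.4964.
Total energy: E = γmc² = 1.4964 × 493.7 MeV = 739 MeV.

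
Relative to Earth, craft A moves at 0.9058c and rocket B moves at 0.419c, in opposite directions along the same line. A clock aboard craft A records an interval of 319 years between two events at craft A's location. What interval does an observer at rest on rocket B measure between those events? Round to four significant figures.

The velocity of craft A relative to rocket B is (0.9058 + 0.419)c / (1 + 0.9058×0.419) = 0.96033c; relative speed 0.96033c.
γ for this relative speed: γ = 1/√(1 − 0.922234) = 3.586.
The clock on craft A records proper time, so rocket B measures Δt = γΔτ = 3.586 × 319 = 1144 years.

1144 years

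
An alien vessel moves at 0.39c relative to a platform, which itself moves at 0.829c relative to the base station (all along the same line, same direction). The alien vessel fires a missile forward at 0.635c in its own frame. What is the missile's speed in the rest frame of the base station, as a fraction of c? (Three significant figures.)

0.982c

Compose velocities in two stages. Stage 1 (into S'): u₁ = (0.635+0.39)/(1+0.635×0.39) = 0.82154.
Stage 2 (into S): u = (0.82154+0.829)/(1+0.82154×0.829) = 0.98185, so the speed is 0.982c.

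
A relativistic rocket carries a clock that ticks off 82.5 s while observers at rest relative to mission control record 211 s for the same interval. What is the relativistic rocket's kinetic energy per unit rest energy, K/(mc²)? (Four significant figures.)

From Δt = γΔτ: γ = 211/82.5 = 2.55758.
Since K = (γ−1)mc², K/(mc²) = 2.55758 − 1 = 1.558.

1.558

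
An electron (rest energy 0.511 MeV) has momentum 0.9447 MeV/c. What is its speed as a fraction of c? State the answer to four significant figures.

0.8796c

βγ = pc/(mc²) = 0.9447/0.511 = 1.8487.
Since γ² = 1 + (βγ)² = 4.41769, γ = √4.41769 = 2.10183, and β = (βγ)/γ = 1.8487/2.10183 = 0.8796.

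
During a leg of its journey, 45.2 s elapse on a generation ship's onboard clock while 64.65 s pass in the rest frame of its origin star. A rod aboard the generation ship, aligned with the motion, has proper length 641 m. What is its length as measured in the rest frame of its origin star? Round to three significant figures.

448 m

From Δt = γΔτ: γ = 64.65/45.2 = 1.43031.
L = L₀/γ = 641/1.43031 = 448 m.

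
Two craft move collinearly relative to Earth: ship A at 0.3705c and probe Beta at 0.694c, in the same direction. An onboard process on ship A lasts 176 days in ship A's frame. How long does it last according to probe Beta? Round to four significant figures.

195.5 days

Speed of ship A in probe Beta's frame: u = (v_A − v_B)/(1 − v_A v_B/c²) = (0.3705 − 0.694)/(1 − 0.3705×0.694) = −0.3235/0.742873 = −0.43547; |u| = 0.43547c.
γ for this relative speed: γ = 1/√(1 − 0.189634) = 1.1109.
The clock on ship A records proper time, so probe Beta measures Δt = γΔτ = 1.1109 × 176 = 195.5 days.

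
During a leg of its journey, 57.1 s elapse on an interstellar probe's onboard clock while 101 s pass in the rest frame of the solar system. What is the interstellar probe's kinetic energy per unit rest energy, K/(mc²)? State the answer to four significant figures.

0.7688

γ = Δt/Δτ = 101/57.1 = 1.76883.
Since K = (γ−1)mc², K/(mc²) = 1.76883 − 1 = 0.7688.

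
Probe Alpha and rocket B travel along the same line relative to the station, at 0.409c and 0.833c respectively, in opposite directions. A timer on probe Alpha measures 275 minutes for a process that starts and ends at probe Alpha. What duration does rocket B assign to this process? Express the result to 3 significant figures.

730 minutes

Transform probe Alpha's velocity into rocket B's frame: (0.409 + 0.833)/(1 + 0.409·0.833) = 1.242/1.340697, so the relative speed is 0.92638c.
At |u| = 0.92638c, γ = (1 − 0.85818)^(−1/2) = 2.6554.
The clock on probe Alpha records proper time, so rocket B measures Δt = γΔτ = 2.6554 × 275 = 730 minutes.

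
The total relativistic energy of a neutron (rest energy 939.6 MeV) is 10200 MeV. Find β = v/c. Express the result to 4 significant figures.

γ = E/(mc²) = 10200/939.6 = 10.856.
β = √(1 − 1/γ²) = √(1 − 0.00848517) = √0.99151483 = 0.9957.

0.9957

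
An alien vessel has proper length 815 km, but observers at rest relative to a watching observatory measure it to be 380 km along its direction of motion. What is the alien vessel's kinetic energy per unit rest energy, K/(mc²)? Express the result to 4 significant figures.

1.145

γ = L₀/L = 815/380 = 2.14474.
Since K = (γ−1)mc², K/(mc²) = 2.14474 − 1 = 1.145.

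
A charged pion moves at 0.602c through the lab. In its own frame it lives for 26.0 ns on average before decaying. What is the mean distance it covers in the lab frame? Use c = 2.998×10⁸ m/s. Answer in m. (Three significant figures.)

γ = 1/√(1 − β²) = 1/√(1 − 0.362404) = 1/√0.637596 = 1/0.798496 = 1.2524.
Lab-frame lifetime: Δt = γτ = 1.2524 × 26.0 ns = 32.562 ns.
Distance: d = vΔt = 0.602 × 2.998×10⁸ m/s × 3.2562×10^-8 s = 5.88 m.

5.88 m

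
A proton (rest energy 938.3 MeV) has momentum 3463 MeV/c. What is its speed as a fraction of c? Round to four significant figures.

βγ = pc/(mc²) = 3463/938.3 = 3.6907.
Since γ² = 1 + (βγ)² = 14.6213, γ = √14.6213 = 3.82378, and β = (βγ)/γ = 3.6907/3.82378 = 0.9652.

0.9652c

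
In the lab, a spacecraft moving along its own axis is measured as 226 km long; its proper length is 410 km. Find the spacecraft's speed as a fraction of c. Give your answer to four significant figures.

0.8344c

Length contraction gives γ = L₀/L = 410/226 = 1.8142.
β = √(1 − 1/γ²) = √0.696171 = 0.8344.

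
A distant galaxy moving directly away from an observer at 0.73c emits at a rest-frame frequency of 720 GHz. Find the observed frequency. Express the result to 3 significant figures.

284 GHz

Relativistic Doppler (source moving away): f_obs = f_src · √((1−β)/(1+β)).
With β = 0.73: factor = √(0.27/1.73) = 0.39506.
f_obs = 720 × 0.39506 = 284 GHz.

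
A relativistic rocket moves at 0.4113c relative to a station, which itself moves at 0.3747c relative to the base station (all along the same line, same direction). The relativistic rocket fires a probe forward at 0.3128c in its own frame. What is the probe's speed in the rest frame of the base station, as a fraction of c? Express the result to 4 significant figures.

Apply u = (u'+v)/(1+u'v) twice. Probe in the station frame: (0.3128+0.4113)/(1+0.3128·0.4113) = 0.7241/1.12865464 = 0.64156c.
That velocity, transformed to the rest frame of the base station: (0.64156+0.3747)/(1+0.64156·0.3747) = 1.01626/1.240392532 = 0.81931c.

0.8193c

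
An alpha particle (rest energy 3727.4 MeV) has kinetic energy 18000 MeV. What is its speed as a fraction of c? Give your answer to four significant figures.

K = (γ−1)mc², so γ = 1 + 18000/3727.4 = 5.8291.
Then v/c = √(1 − γ⁻²) = √(1 − 0.0294305) = √0.9705695 = 0.9852.

0.9852c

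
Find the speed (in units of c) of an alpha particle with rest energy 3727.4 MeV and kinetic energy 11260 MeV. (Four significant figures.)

K = (γ−1)mc², so γ = 1 + 11260/3727.4 = 4.0209.
Then v/c = √(1 − γ⁻²) = √(1 − 0.061852) = √0.938148 = 0.9686.

0.9686c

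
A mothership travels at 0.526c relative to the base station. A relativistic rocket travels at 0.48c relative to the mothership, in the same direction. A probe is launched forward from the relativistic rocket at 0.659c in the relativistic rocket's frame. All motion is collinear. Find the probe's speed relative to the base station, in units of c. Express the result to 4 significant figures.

Apply u = (u'+v)/(1+u'v) twice. Probe in the mothership frame: (0.659+0.48)/(1+0.659·0.48) = 1.139/1.31632 = 0.86529c.
That velocity, transformed to the rest frame of the base station: (0.86529+0.526)/(1+0.86529·0.526) = 1.39129/1.45514254 = 0.95612c.

0.9561c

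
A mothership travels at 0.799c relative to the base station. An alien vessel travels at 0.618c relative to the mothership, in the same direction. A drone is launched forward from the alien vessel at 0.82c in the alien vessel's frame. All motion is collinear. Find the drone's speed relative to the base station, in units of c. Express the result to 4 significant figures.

Apply u = (u'+v)/(1+u'v) twice. Drone in the mothership frame: (0.82+0.618)/(1+0.82·0.618) = 1.438/1.50676 = 0.95437c.
That velocity, transformed to the rest frame of the base station: (0.95437+0.799)/(1+0.95437·0.799) = 1.75337/1.76254163 = 0.9948c.

0.9948c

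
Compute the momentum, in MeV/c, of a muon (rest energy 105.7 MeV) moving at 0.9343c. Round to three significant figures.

Lorentz factor: γ = (1 − 0.87291649)^(−1/2) = 2.8051.
Momentum: p = γβ·mc = 2.8051 × 0.9343 × 105.7 MeV/c = 277 MeV/c.

277 MeV/c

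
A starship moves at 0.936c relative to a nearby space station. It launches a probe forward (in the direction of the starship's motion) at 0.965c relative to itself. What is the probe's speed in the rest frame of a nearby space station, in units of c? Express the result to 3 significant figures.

0.999c

In units of c, u = (u' + v)/(1 + u'v) with u' = 0.965 and v = 0.936.
Numerator: 0.965 + 0.936 = 1.901. Denominator: 1 + (0.965)(0.936) = 1.90324.
u = 1.901/1.90324 = 0.99882, so the speed is 0.999c.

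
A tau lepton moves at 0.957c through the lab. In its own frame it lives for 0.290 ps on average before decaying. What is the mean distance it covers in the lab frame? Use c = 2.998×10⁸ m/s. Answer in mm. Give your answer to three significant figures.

Lorentz factor: γ = (1 − 0.915849)^(−1/2) = 3.4472.
Lab-frame lifetime: Δt = γτ = 3.4472 × 0.290 ps = 0.99969 ps.
Distance: d = vΔt = 0.957 × 2.998×10⁸ m/s × 9.9969×10^-13 s = 2.87×10^-4 m = 0.287 mm.

0.287 mm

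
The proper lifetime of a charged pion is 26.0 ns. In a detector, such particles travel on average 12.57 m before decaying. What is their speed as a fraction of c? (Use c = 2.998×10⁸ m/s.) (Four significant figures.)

Lab distance = (lab lifetime)·v = γτ·βc, so βγ = d/(cτ) = 12.57/(2.998×10⁸ × 2.600×10^-8) = 1.6126.
With βγ = 1.6126: γ² = 1 + (βγ)² = 3.60048, and β = (βγ)/γ = 1.6126/1.89749 = 0.8499.

0.8499c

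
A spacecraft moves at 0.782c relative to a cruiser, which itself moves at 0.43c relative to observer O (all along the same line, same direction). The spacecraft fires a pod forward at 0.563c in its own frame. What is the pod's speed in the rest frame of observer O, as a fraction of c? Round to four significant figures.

Compose velocities in two stages. Stage 1 (into S'): u₁ = (0.563+0.782)/(1+0.563×0.782) = 0.93386.
Stage 2 (into S): u = (0.93386+0.43)/(1+0.93386×0.43) = 0.9731, so the speed is 0.9731c.

0.9731c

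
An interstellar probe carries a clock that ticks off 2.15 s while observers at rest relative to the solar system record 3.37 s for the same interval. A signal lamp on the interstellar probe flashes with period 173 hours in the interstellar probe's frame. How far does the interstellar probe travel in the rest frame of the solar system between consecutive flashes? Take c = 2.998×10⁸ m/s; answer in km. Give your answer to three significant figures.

γ = Δt/Δτ = 3.37/2.15 = 1.56744.
β = √(1 − 1/γ²) = 0.77005. Lab-frame period = γτ = 1.56744×173 hours = 271.17 hours. Distance = βc × γτ = 0.77005 × 2.998×10⁸ m/s × 976212 s = 2.2537×10^14 m = 2.25×10^11 km.

2.25×10^11 km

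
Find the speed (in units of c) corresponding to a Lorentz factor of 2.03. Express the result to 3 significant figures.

β = √(1 − 1/γ²) = √(1 − 1/4.1209) = √0.757335 = 0.870.

0.870c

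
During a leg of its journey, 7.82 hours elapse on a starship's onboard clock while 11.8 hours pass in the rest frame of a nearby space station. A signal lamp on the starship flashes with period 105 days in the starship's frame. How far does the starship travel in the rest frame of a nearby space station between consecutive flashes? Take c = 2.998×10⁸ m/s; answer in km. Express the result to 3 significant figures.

3.07×10^12 km

The time-dilation ratio gives γ = 11.8/7.82 = 1.50895.
β = √(1 − 1/γ²) = 0.74887. Lab-frame period = γτ = 1.50895×105 days = 158.44 days. Distance = βc × γτ = 0.74887 × 2.998×10⁸ m/s × 13689216 s = 3.0734×10^15 m = 3.07×10^12 km.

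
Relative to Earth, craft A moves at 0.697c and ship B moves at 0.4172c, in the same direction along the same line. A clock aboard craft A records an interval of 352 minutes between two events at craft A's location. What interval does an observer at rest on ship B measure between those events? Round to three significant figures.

383 minutes

Speed of craft A in ship B's frame: u = (v_A − v_B)/(1 − v_A v_B/c²) = (0.697 − 0.4172)/(1 − 0.697×0.4172) = 0.2798/0.7092116 = 0.39452; |u| = 0.39452c.
At |u| = 0.39452c, γ = (1 − 0.155646)^(−1/2) = 1.0883.
Craft A's interval is proper; time dilation gives Δt_B = γΔτ = 1.0883 × 352 minutes = 383 minutes.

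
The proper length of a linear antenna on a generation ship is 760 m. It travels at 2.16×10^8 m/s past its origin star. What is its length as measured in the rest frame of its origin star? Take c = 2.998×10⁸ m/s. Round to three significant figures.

527 m

β = v/c = (2.16×10^8 m/s)/(2.998×10⁸ m/s) = 0.72048.
Lorentz factor: γ = (1 − 0.5190914304)^(−1/2) = 1.442.
Along the direction of motion the measured length is L₀/γ = 760/1.442 = 527 m.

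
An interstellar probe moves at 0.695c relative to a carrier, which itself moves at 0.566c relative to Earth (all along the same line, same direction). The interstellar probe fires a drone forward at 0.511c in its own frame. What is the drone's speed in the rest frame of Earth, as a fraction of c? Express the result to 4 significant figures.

Apply u = (u'+v)/(1+u'v) twice. Drone in the carrier frame: (0.511+0.695)/(1+0.511·0.695) = 1.206/1.355145 = 0.88994c.
That velocity, transformed to the rest frame of Earth: (0.88994+0.566)/(1+0.88994·0.566) = 1.45594/1.50370604 = 0.96823c.

0.9682c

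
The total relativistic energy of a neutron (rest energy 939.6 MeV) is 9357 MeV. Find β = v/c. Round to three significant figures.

γ = E/(mc²) = 9357/939.6 = 9.9585.
β = √(1 − 1/γ²) = √(1 − 0.0100835) = √0.9899165 = 0.995.

0.995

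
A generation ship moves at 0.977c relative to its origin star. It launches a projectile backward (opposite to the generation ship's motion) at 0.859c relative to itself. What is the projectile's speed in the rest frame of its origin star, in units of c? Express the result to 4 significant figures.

In units of c, u = (u' + v)/(1 + u'v) with u' = −0.859 and v = 0.977.
Numerator: −0.859 + 0.977 = 0.118. Denominator: 1 + (−0.859)(0.977) = 0.160757.
u = 0.118/0.160757 = 0.73403, so the speed is 0.7340c.

0.7340c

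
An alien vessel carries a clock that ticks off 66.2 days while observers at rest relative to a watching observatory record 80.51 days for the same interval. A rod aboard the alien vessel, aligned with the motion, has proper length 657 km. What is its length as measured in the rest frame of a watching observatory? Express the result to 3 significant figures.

From Δt = γΔτ: γ = 80.51/66.2 = 1.21616.
L = L₀/γ = 657/1.21616 = 540 km.

540 km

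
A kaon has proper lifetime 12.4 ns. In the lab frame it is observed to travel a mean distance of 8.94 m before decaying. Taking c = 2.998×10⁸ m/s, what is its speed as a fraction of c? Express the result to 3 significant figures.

Lab distance = (lab lifetime)·v = γτ·βc, so βγ = d/(cτ) = 8.940/(2.998×10⁸ × 1.240×10^-8) = 2.4048.
With βγ = 2.4048: γ² = 1 + (βγ)² = 6.78306, and β = (βγ)/γ = 2.4048/2.60443 = 0.923.

0.923c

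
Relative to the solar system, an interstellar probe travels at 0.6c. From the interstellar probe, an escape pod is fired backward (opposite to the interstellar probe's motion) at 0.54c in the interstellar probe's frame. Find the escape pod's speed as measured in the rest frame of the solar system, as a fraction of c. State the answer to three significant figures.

Relativistic velocity addition: u = (u' + v)/(1 + u'v/c²), with u' = −0.54c and v = 0.6c.
Numerator: −0.54 + 0.6 = 0.06. Denominator: 1 + (−0.54)(0.6) = 0.676.
u = 0.06/0.676 = 0.088757, so the speed is 0.0888c.

0.0888c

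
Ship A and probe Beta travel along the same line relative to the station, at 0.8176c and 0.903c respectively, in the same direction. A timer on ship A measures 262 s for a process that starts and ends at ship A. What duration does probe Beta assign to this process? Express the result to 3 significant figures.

The velocity of ship A relative to probe Beta is (0.8176 − 0.903)c / (1 − 0.8176×0.903) = −0.32632c; relative speed 0.32632c.
At |u| = 0.32632c, γ = (1 − 0.106485)^(−1/2) = 1.0579.
Ship A's interval is proper; time dilation gives Δt_B = γΔτ = 1.0579 × 262 s = 277 s.

277 s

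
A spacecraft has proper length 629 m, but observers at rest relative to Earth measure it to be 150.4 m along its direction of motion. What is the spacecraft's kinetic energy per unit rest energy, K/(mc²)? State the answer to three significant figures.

3.18

From L = L₀/γ: γ = 629/150.4 = 4.18218.
K/(mc²) = γ − 1 = 4.18218 − 1 = 3.18.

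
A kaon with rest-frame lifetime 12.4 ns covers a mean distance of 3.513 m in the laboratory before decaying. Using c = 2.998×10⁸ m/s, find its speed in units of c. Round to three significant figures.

0.687c

Lab distance = (lab lifetime)·v = γτ·βc, so βγ = d/(cτ) = 3.513/(2.998×10⁸ × 1.240×10^-8) = 0.94498.
With βγ = 0.94498: γ² = 1 + (βγ)² = 1.892987, and β = (βγ)/γ = 0.94498/1.37586 = 0.687.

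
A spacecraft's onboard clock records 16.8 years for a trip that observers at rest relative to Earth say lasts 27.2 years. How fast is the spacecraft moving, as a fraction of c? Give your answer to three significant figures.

γ = Δt/Δτ = 27.2/16.8 = 1.619.
β = √(1 − 1/γ²) = √(1 − 0.38151) = √0.61849 = 0.786.

0.786c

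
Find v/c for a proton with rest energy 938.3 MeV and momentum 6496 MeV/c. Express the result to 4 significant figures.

0.9897

βγ = pc/(mc²) = 6496/938.3 = 6.9232.
Since γ² = 1 + (βγ)² = 48.9307, γ = √48.9307 = 6.99505, and β = (βγ)/γ = 6.9232/6.99505 = 0.9897.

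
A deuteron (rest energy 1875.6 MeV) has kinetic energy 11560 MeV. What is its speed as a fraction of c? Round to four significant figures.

K = (γ−1)mc², so γ = 1 + 11560/1875.6 = 7.1634.
Then v/c = √(1 − γ⁻²) = √(1 − 0.0194877) = √0.9805123 = 0.9902.

0.9902c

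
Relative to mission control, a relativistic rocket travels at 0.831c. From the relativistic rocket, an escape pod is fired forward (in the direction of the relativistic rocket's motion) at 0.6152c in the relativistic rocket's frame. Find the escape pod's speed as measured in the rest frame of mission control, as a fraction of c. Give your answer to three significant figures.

In units of c, u = (u' + v)/(1 + u'v) with u' = 0.6152 and v = 0.831.
Numerator: 0.6152 + 0.831 = 1.4462. Denominator: 1 + (0.6152)(0.831) = 1.5112312.
u = 1.4462/1.5112312 = 0.95697, so the speed is 0.957c.

0.957c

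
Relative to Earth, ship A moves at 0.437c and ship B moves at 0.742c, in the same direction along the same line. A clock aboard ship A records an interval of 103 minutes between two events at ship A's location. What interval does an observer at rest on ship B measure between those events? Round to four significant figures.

115.4 minutes

Speed of ship A in ship B's frame: u = (v_A − v_B)/(1 − v_A v_B/c²) = (0.437 − 0.742)/(1 − 0.437×0.742) = −0.305/0.675746 = −0.45135; |u| = 0.45135c.
At |u| = 0.45135c, γ = (1 − 0.203717)^(−1/2) = 1.1206.
The clock on ship A records proper time, so ship B measures Δt = γΔτ = 1.1206 × 103 = 115.4 minutes.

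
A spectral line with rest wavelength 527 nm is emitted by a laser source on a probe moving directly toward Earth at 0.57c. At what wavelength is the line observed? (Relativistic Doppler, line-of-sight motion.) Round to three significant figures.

276 nm

Relativistic Doppler for wavelength: λ_obs = λ_src · √((1−β)/(1+β)).
With β = 0.57: factor = √(0.43/1.57) = 0.52334.
λ_obs = 527 × 0.52334 = 276 nm.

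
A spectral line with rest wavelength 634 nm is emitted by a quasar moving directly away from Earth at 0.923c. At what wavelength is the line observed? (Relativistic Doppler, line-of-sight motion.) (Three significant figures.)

Relativistic Doppler for wavelength: λ_obs = λ_src · √((1+β)/(1−β)).
With β = 0.923: factor = √(1.923/0.077) = 4.9974.
λ_obs = 634 × 4.9974 = 3170 nm.

3170 nm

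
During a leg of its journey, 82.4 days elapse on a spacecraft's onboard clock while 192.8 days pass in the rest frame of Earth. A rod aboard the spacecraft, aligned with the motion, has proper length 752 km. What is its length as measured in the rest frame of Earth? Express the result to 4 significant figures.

321.4 km

γ = Δt/Δτ = 192.8/82.4 = 2.33981.
L = L₀/γ = 752/2.33981 = 321.4 km.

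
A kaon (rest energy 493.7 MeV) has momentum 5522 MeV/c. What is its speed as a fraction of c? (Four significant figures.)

pc/(mc²) = 5522/493.7 = 11.185 = βγ = β/√(1−β²).
So β² = x²/(1 + x²) with x = 11.185: x² = 125.104, β² = 125.104/126.104 = 0.99207, β = 0.9960.

0.9960c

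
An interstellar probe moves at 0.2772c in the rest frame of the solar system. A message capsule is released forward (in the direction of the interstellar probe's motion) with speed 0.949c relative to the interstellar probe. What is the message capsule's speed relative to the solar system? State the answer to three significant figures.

0.971c

In units of c, u = (u' + v)/(1 + u'v) with u' = 0.949 and v = 0.2772.
Numerator: 0.949 + 0.2772 = 1.2262. Denominator: 1 + (0.949)(0.2772) = 1.2630628.
u = 1.2262/1.2630628 = 0.97081, so the speed is 0.971c.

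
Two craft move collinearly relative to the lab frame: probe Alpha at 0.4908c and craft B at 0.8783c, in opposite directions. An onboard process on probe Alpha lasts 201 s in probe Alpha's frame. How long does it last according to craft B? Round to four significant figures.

Speed of probe Alpha in craft B's frame: u = (v_A + v_B)/(1 + v_A v_B/c²) = (0.4908 + 0.8783)/(1 + 0.4908×0.8783) = 1.3691/1.43106964 = 0.9567; |u| = 0.9567c.
γ for this relative speed: γ = 1/√(1 − 0.915275) = 3.4355.
Probe Alpha's interval is proper; time dilation gives Δt_B = γΔτ = 3.4355 × 201 s = 690.5 s.

690.5 s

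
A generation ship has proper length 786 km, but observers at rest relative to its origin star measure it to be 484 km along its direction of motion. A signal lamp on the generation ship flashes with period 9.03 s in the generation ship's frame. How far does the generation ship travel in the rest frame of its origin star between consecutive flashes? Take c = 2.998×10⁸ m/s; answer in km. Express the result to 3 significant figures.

3.46×10^6 km

Length contraction gives γ = L₀/L = 786/484 = 1.62397.
β = √(1 − 1/γ²) = 0.78792. Lab-frame period = γτ = 1.62397×9.03 s = 14.664 s. Distance = βc × γτ = 0.78792 × 2.998×10⁸ m/s × 14.664 s = 3.4639×10^9 m = 3.46×10^6 km.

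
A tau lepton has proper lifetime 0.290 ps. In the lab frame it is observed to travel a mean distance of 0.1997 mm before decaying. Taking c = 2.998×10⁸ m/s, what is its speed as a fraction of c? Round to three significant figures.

0.917c

Lab distance = (lab lifetime)·v = γτ·βc, so βγ = d/(cτ) = 1.997×10^-4/(2.998×10⁸ × 2.900×10^-13) = 2.2969.
With βγ = 2.2969: γ² = 1 + (βγ)² = 6.27575, and β = (βγ)/γ = 2.2969/2.50514 = 0.917.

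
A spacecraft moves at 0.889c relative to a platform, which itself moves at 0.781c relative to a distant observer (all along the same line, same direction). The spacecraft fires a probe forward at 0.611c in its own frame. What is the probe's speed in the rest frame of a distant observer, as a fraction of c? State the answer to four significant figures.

0.9965c

First combine the probe and spacecraft (S''→S'): u₁ = (0.611 + 0.889)/(1 + 0.611×0.889) = 1.5/1.543179 = 0.97202.
Then combine with the platform (S'→S): u = (0.97202 + 0.781)/(1 + 0.97202×0.781) = 1.75302/1.75914762 = 0.99652.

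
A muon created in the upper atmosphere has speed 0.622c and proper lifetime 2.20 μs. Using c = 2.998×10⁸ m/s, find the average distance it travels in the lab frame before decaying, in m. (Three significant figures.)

524 m

With β = 0.622, γ = 1/√(1 − 0.622²) = 1/√0.613116 = 1.2771.
Lab-frame lifetime: Δt = γτ = 1.2771 × 2.20 μs = 2.8096 μs.
Distance: d = vΔt = 0.622 × 2.998×10⁸ m/s × 2.8096×10^-6 s = 524 m.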